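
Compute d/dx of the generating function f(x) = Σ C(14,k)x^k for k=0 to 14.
Term-by-term differentiation gives Σ k·C(14,k)x^{k-1} for k=1 to 14.

Answer: Σ k·C(14,k)x^(k-1) for k=1 to 14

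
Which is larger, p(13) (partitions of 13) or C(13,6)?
C(13,6)

Reasoning: Pentagonal recurrence p(n) = p(n−1) + p(n−2) − p(n−5) − p(n−7) + …: p(13) = p(12) + p(11) − p(8) − p(6) + p(1) = 77 + 56 − 22 − 11 + 1 = 101; C(13,6) = 1,716.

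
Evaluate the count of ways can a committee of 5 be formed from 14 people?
C(14,5) = 14! / (5! × (14-5)!)
         = 14! / (5! × 9!)
         = 2,002
Final answer: 2,002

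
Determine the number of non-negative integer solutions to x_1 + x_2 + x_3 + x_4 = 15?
816

Working:
C(15+4-1, 4-1) = 816.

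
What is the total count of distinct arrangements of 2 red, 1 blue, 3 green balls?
Multinomial: 6!/(2! × 1! × 3!) = 60.

Answer: 60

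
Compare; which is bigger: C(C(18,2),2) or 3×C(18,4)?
C(C(18,2),2)

C(C(18,2),2)=11,628, 3×C(18,4)=9,180.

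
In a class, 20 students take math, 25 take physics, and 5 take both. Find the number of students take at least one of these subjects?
|A∪B| = |A|+|B|-|A∩B| = 20+25-5 = 40.

Answer: 40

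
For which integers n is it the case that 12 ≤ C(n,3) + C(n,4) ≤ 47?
5, 6

Working:
C(4,3)+C(4,4)=5; C(5,3)+C(5,4)=15; C(6,3)+C(6,4)=35; C(7,3)+C(7,4)=70. So valid n = 5, 6.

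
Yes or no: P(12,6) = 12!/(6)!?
Yes

Explanation: Permutation formula P(n,k) = n!/(n-k)!: 12!/6! = 479,001,600/720 = 665,280 = P(12,6). The statement holds.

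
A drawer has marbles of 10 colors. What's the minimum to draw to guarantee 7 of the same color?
Worst case: 6 of each = 60. One more: 61.
Final answer: 61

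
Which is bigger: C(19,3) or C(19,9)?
C(19,9)

Explanation: C(19,3)=969, C(19,9)=92,378.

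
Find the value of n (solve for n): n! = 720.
6

Explanation: n! is strictly increasing. 4! = 24, 5! = 120, 6! = 720 ✓. So n = 6.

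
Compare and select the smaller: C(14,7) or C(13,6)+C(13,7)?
By Pascal's identity: C(14,7) = C(13,6)+C(13,7) = 3,432. Equal.

Answer: Equal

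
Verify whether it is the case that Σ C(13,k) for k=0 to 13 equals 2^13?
Binomial theorem: Σ C(13,k) = (1+1)^13 = 2^13 = 8,192; RHS 2^13 = 8,192.
Final answer: True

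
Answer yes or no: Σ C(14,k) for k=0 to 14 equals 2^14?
Yes

Solution: Binomial theorem: Σ C(14,k) = (1+1)^14 = 2^14 = 16,384; RHS 2^14 = 16,384.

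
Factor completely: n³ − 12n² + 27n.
n(n − 3)(n − 9)

Solution: n³ − 12n² + 27n = n(n² − 12n + 27) = n(n − 3)(n − 9).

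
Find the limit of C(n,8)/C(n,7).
C(n,8)/C(n,7) = (n-7)/8 → ∞ as n → ∞.

Answer: ∞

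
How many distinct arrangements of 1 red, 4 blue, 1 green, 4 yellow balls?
6,300

Reasoning: Multinomial: 10!/(1! × 4! × 1! × 4!) = 6,300.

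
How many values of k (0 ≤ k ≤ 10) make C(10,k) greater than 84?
5

Explanation: Row 10 is unimodal and symmetric about k=10/2. C(10,2)=45 ≤ 84; C(10,3)=120 > 84; by symmetry C(10,k) > 84 for k = 3..7. That's 7 - 3 + 1 = 5 values.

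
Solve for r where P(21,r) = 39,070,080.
6

P(21,r) = 21·20·…·(21−r+1), a product of r factors. Multiplying down from 21: 21 = 21; 21·20 = 420; 21·20·19 = 7,980; 21·20·19·18 = 143,640; 21·20·19·18·17 = 2,441,880; 21·20·19·18·17·16 = 39,070,080 ✓ (6 factors). So r = 6.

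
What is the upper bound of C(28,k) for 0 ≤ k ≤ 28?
40,116,600

Working:
Maximum at k = 14: C(28,14) = 40,116,600.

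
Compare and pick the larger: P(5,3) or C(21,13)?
C(21,13)

Solution: P(5,3)=60, C(21,13)=203,490.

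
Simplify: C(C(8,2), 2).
378

Solution: C(8,2) = 28, then C(28, 2) = 378.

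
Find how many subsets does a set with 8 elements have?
Each element can be included or excluded: 2^8 = 256.

Answer: 256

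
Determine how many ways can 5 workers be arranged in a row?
Arrangements of 5 distinct objects: 5! = 120.
Final answer: 120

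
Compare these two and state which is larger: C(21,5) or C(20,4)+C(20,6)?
C(20,4)+C(20,6)

C(21,5)=20,349; C(20,4)+C(20,6)=4,845+38,760=43,605.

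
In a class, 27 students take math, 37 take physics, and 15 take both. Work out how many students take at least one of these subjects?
|A∪B| = |A|+|B|-|A∩B| = 27+37-15 = 49.

Answer: 49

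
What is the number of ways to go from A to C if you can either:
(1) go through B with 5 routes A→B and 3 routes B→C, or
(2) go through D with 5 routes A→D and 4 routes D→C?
35
Route via B: 5×3=15. Route via D: 5×4=20. Total: 35.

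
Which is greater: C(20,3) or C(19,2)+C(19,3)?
Equal

Reasoning: By Pascal's identity: C(20,3) = C(19,2)+C(19,3) = 1,140. Equal.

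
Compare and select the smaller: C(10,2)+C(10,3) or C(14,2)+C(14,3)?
C(10,2)+C(10,3)

Solution: First=165, Second=455.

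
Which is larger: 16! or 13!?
16!
16!=20,922,789,888,000, 13!=6,227,020,800. 16! > 13!.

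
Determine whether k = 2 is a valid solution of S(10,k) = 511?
Yes

Explanation: S(10,2) = 2·S(9,2) + S(9,1) = 2·255 + 1 = 511, which equals 511.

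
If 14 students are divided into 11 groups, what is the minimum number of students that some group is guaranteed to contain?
2

Pigeonhole: ⌈14/11⌉ = 2.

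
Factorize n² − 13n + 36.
Seek roots whose sum is 13 and product is 36: (4, 9). So n² − 13n + 36 = (n − 4)(n − 9).

Answer: (n − 4)(n − 9)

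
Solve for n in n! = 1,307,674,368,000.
15

Reasoning: n! is strictly increasing. 13! = 6,227,020,800, 14! = 87,178,291,200, 15! = 1,307,674,368,000 ✓. So n = 15.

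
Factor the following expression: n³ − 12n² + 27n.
n(n − 3)(n − 9)

Working:
n³ − 12n² + 27n = n(n² − 12n + 27) = n(n − 3)(n − 9).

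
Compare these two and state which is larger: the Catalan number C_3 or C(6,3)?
C(6,3)

Explanation: C_3 = C(6,3)/(3+1) = 20/4 = 5; C(6,3) = 20.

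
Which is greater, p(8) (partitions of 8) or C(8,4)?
C(8,4)

Reasoning: Pentagonal recurrence p(n) = p(n−1) + p(n−2) − p(n−5) − p(n−7) + …: p(8) = p(7) + p(6) − p(3) − p(1) = 15 + 11 − 3 − 1 = 22; C(8,4) = 70.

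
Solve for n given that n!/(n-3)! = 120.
n!/(n-3)! = n×(n-1)×(n-2), a product of 3 consecutive integers ≈ (n−1)^3. 120^(1/3) + 1 ≈ 5.9; check n = 6: 6×5×4 = 120 ✓. So n = 6.

Answer: 6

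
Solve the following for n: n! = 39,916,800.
11

Reasoning: n! is strictly increasing. 9! = 362,880, 10! = 3,628,800, 11! = 39,916,800 ✓. So n = 11.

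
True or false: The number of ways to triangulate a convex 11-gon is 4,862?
Triangulations of a convex 11-gon are counted by the Catalan number C_9: C_9 = C(18,9)/(9+1) = 48,620/10 = 4,862.

Answer: True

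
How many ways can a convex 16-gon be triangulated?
Using the Catalan number formula: C_n = C(2n, n) / (n+1)
C_14 = C(28, 14) / (14+1)
     = 40116600 / 15
     = 2,674,440
Final answer: 2,674,440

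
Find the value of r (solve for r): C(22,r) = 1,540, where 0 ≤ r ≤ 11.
C(22,r) is increasing for 0 ≤ r ≤ 11. Stepping up (C(22,r+1) = C(22,r)·(22−r)/(r+1)): C(22,1) = 22, C(22,2) = 231, C(22,3) = 1,540 ✓. So r = 3.

Answer: 3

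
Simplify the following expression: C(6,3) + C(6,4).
35

Solution: By Pascal's identity: C(7,4) = 35.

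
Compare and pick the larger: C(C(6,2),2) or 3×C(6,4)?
C(C(6,2),2)=105, 3×C(6,4)=45.

Answer: C(C(6,2),2)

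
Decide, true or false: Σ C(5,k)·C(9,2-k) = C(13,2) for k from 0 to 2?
False

Solution: Vandermonde's identity gives C(14,2) = 91; RHS C(13,2) = 78.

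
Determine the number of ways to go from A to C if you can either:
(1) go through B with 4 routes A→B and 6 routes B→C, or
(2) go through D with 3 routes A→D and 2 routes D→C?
30

Reasoning: Route via B: 4×6=24. Route via D: 3×2=6. Total: 30.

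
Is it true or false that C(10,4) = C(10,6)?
True

Symmetry C(n,k) = C(n,n-k): C(10,4) = 210 and C(10,6) = 210. Both sides agree, so the statement holds.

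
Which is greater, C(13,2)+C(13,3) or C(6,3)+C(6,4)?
C(13,2)+C(13,3)

Solution: First=364, Second=35.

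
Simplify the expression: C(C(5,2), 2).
C(5,2) = 10, then C(10, 2) = 45.

Answer: 45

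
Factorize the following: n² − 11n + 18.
Seek roots whose sum is 11 and product is 18: (2, 9). So n² − 11n + 18 = (n − 2)(n − 9).

Answer: (n − 2)(n − 9)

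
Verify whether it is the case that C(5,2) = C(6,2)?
False

Working:
LHS = C(5,2) = 10; RHS = C(6,2) = 15. 10 ≠ 15, so the statement does not hold.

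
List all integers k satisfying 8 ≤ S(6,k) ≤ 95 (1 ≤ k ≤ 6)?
S(6,1)=1; S(6,2)=31; S(6,3)=90; S(6,4)=65; S(6,5)=15; S(6,6)=1. So valid k = 2, 3, 4, 5.
Final answer: 2, 3, 4, 5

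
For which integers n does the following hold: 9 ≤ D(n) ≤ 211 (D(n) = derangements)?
4, 5
Using D(n) = (n−1)[D(n−1) + D(n−2)] with D(1)=0, D(2)=1: D(3)=2; D(4)=9; D(5)=44; D(6)=265. So valid n = 4, 5.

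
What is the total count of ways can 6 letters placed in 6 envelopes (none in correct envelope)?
265
Using D(n) = (n-1)[D(n-1) + D(n-2)]:
D(6) = (6-1) × [D(5) + D(4)]
      = 5 × [44 + 9]
      = 5 × 53
      = 265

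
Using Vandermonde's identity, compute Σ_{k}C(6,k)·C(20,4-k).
= C(6+20,4) = C(26,4) = 14,950.
Final answer: 14,950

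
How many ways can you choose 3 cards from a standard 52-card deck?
C(52,3) = 22,100.

Answer: 22,100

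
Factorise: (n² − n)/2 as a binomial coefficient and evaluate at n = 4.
C(n,2); C(4,2) = 6

Working:
(n² − n)/2 = n(n−1)/2 = C(n,2). At n = 4: C(4,2) = 6.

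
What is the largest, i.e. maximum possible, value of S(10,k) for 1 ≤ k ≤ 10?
42,525
Row S(10,k) for k = 1..10 (via S(n,k) = k·S(n−1,k) + S(n−1,k−1)): 1, 511, 9,330, 34,105, 42,525, 22,827, 5,880, 750, 45, 1. The row is unimodal; maximum at k = 5: 42,525.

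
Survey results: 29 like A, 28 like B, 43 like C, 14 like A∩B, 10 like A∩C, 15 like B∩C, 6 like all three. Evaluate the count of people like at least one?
|A∪B∪C| = 29+28+43-14-10-15+6 = 67.

Answer: 67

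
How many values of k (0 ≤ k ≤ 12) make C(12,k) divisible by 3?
Checking C(12,k) mod 3 for k = 0..12: divisible at k = 1, 2, 4, 5, 6, 7, 8, 10, 11. That's 9 values.

Answer: 9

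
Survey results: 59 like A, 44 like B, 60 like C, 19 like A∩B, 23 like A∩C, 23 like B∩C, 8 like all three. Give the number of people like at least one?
|A∪B∪C| = 59+44+60-19-23-23+8 = 106.

Answer: 106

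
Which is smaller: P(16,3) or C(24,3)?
C(24,3)

Working:
P(16,3)=3,360, C(24,3)=2,024.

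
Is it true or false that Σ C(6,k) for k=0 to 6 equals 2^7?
False

Binomial theorem: Σ C(6,k) = (1+1)^6 = 2^6 = 64; RHS 2^7 = 128.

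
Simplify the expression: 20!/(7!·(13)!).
This is C(20,7) = 77,520.

Answer: 77,520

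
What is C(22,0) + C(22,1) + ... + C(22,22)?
4,194,304

Reasoning: Sum of binomial coefficients = 2^22 = 4,194,304.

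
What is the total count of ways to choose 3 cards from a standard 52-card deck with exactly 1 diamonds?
9,633

Explanation: 13 diamonds and 39 non-diamonds: C(13,1) × C(39,2) = 13 × 741 = 9,633.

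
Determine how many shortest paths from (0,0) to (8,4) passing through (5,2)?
210

To (5,2): C(7,5)=21. From there: C(5,3)=10. Total: 210.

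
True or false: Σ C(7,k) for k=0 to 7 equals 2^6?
False

Reasoning: Binomial theorem: Σ C(7,k) = (1+1)^7 = 2^7 = 128; RHS 2^6 = 64.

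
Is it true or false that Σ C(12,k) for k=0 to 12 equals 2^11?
False
Binomial theorem: Σ C(12,k) = (1+1)^12 = 2^12 = 4,096; RHS 2^11 = 2,048.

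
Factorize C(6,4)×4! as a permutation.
C(6,4)×4! = [6!/(4!(2)!)]×4! = 6!/(2)! = P(6,4) = 360.
Final answer: P(6,4)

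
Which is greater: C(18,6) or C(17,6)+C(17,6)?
C(17,6)+C(17,6)

C(18,6)=18,564; C(17,6)+C(17,6)=12,376+12,376=24,752.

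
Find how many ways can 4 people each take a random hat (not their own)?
9

Reasoning: Using D(n) = (n-1)[D(n-1) + D(n-2)]:
D(4) = (4-1) × [D(3) + D(2)]
      = 3 × [2 + 1]
      = 3 × 3
      = 9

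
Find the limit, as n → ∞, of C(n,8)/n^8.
1/40320

Solution: C(n,8) ≈ n^8/8! for large n. Limit = 1/8! = 1/40320.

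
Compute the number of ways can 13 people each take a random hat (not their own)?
2,290,792,932

Explanation: Using D(n) = (n-1)[D(n-1) + D(n-2)]:
D(13) = (13-1) × [D(12) + D(11)]
      = 12 × [176214841 + 14684570]
      = 12 × 190899411
      = 2,290,792,932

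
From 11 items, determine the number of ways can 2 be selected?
55

Working:
C(11,2) = 11! / (2! × (11-2)!)
         = 11! / (2! × 9!)
         = 55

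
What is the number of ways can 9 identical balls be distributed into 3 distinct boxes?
55
C(9+3-1, 3-1) = C(11, 2) = 55.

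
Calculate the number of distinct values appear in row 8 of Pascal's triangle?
5

Solution: Row 8 has entries C(8,0)..C(8,8); by symmetry C(8,k)=C(8,8-k), giving 5 distinct values.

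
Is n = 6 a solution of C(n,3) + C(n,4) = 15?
C(6,3) + C(6,4) = 20 + 15 = 35, which does not equal 15.
Final answer: No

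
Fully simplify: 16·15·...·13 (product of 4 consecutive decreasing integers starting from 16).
43,680

Explanation: This is P(16,4) = 16!/(12)! = 43,680.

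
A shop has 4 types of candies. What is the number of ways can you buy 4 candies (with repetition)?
35

Explanation: Stars and bars: C(4+4-1, 4) = C(7, 4) = 35.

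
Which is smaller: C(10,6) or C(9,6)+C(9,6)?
C(9,6)+C(9,6)

Explanation: C(10,6)=210; C(9,6)+C(9,6)=84+84=168.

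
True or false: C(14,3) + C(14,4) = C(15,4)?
True

Solution: Pascal's identity C(n,k) + C(n,k+1) = C(n+1,k+1): 364 + 1,001 = 1,365 = C(15,4).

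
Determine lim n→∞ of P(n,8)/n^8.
1

Working:
P(n,8) = n(n-1)···(n-7) ≈ n^8 for large n. Limit = 1.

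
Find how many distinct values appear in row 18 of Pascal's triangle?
10

Row 18 has entries C(18,0)..C(18,18); by symmetry C(18,k)=C(18,18-k), giving 10 distinct values.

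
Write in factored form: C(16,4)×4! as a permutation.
P(16,4)

C(16,4)×4! = [16!/(4!(12)!)]×4! = 16!/(12)! = P(16,4) = 43,680.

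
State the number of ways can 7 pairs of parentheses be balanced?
Using the Catalan number formula: C_n = C(2n, n) / (n+1)
C_7 = C(14, 7) / (7+1)
     = 3432 / 8
     = 429

Answer: 429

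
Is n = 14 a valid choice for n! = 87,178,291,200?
Yes

14! = 14·13! = 14·6,227,020,800 = 87,178,291,200, which equals 87,178,291,200.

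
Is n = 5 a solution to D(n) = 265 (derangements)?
D(5) = (5-1)·[D(4) + D(3)] = 4·[9 + 2] = 44, which does not equal 265.

Answer: No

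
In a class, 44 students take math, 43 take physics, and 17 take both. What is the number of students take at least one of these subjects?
|A∪B| = |A|+|B|-|A∩B| = 44+43-17 = 70.
Final answer: 70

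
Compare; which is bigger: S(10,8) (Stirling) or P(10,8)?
P(10,8)
S(10,8) = 8·S(9,8) + S(9,7) = 8·36 + 462 = 750; P(10,8) = 1,814,400.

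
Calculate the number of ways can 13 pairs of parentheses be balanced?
Using the Catalan number formula: C_n = C(2n, n) / (n+1)
C_13 = C(26, 13) / (13+1)
     = 10400600 / 14
     = 742,900

Answer: 742,900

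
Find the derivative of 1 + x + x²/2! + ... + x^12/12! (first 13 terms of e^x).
Differentiating term by term gives the first 12 terms of e^x.
Final answer: 1 + x + x²/2! + ... + x^11/11!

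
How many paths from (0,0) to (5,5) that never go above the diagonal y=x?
Counted by the Catalan number C_5: C_5 = C(10,5)/(5+1) = 252/6 = 42.

Answer: 42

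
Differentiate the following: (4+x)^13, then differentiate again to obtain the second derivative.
First derivative: 13(4+x)^{12}. Second derivative: 13·12·(4+x)^{11} = 156(4+x)^{11}.
Final answer: 156(4+x)^11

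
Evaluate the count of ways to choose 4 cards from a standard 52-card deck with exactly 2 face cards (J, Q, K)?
51,480

Solution: 12 face cards and 40 non-face cards: C(12,2) × C(40,2) = 66 × 780 = 51,480.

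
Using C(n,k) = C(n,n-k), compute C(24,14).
1,961,256

C(24,14) = C(24,10) = 1,961,256.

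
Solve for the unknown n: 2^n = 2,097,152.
21

2,097,152 = 1,024 × 1,024 × 2 = 2^10 × 2^10 × 2^1 = 2^21, so n = 21.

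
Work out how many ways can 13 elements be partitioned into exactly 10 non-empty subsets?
This equals S(13,10), the Stirling number of the 2nd kind.
Using the Stirling recurrence: S(n,k) = k·S(n-1,k) + S(n-1,k-1)
S(13,10) = 10·S(12,10) + S(12,9)
         = 10·1705 + 22275
         = 17050 + 22275
         = 39,325
Final answer: 39,325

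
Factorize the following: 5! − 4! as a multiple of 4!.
5! − 4! = 5·4! − 4! = (5 − 1)·4! = 4 × 4! = 96.

Answer: 4 × 4! = 96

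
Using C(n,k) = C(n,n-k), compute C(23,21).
C(23,21) = C(23,2) = 253.

Answer: 253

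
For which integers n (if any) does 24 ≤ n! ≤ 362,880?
n! is strictly increasing; 4! = 24 and 9! = 362,880, so valid n = 4, 5, 6, 7, 8, 9.
Final answer: 4, 5, 6, 7, 8, 9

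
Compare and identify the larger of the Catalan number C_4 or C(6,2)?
C(6,2)

Reasoning: C_4 = C(8,4)/(4+1) = 70/5 = 14; C(6,2) = 15.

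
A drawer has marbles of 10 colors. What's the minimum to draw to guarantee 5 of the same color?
Worst case: 4 of each = 40. One more: 41.

Answer: 41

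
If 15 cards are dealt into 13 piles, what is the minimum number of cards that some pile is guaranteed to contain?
2

Working:
Pigeonhole: ⌈15/13⌉ = 2.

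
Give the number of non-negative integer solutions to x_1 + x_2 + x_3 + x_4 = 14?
680

Working:
C(14+4-1, 4-1) = 680.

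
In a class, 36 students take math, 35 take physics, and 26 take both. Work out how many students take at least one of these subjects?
45

Reasoning: |A∪B| = |A|+|B|-|A∩B| = 36+35-26 = 45.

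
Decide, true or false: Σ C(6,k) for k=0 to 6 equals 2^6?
True
Binomial theorem: Σ C(6,k) = (1+1)^6 = 2^6 = 64; RHS 2^6 = 64.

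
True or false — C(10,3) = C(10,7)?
True

Reasoning: Symmetry C(n,k) = C(n,n-k): C(10,3) = 120 and C(10,7) = 120. Both sides agree, so the statement holds.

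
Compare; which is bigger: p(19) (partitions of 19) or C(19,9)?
C(19,9)

Solution: Pentagonal recurrence p(n) = p(n−1) + p(n−2) − p(n−5) − p(n−7) + …: p(19) = p(18) + p(17) − p(14) − p(12) + p(7) + p(4) = 385 + 297 − 135 − 77 + 15 + 5 = 490; C(19,9) = 92,378.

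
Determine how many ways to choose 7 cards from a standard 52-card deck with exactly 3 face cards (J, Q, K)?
20,105,800
12 face cards and 40 non-face cards: C(12,3) × C(40,4) = 220 × 91,390 = 20,105,800.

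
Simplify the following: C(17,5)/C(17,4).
13/5
C(n,k+1)/C(n,k) = (n−k)/(k+1). Here (17−4)/(4+1) = 13/5 = 13/5.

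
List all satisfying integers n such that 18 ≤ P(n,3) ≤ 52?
4

Reasoning: P(3,3)=6; P(4,3)=24; P(5,3)=60. So valid n = 4.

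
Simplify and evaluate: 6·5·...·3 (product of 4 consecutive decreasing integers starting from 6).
360

Explanation: This is P(6,4) = 6!/(2)! = 360.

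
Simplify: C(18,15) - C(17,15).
680

Solution: C(18,15) - C(17,15) = C(17,14) = 680.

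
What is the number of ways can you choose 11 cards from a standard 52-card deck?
60,403,728,840

Explanation: C(52,11) = 60,403,728,840.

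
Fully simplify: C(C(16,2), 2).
7,140

Solution: C(16,2) = 120, then C(120, 2) = 7,140.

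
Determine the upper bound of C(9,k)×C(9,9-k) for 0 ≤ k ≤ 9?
15,876

Solution: C(9,k)·C(9,9-k) = C(9,k)², maximised at the centre k = 4: C(9,4)² = 15,876.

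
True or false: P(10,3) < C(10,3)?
False

Solution: P(10,3) = 720 and C(10,3) = 120; P(n,r) = r! × C(n,r) so P > C whenever r ≥ 2.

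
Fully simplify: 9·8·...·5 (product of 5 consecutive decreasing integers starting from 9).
15,120

Explanation: This is P(9,5) = 9!/(4)! = 15,120.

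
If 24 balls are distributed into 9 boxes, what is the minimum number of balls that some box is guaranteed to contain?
3
Pigeonhole: ⌈24/9⌉ = 3.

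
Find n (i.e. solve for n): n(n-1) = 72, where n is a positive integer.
9
n² − n − 72 = 0, so n = (1 ± √(1 + 4·72))/2 = (1 ± √289)/2 = (1 ± 17)/2, i.e. n = 9 or n = -8. Taking the positive root, n = 9 (check: 9×8 = 72).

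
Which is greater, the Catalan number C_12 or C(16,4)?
C_12

Working:
C_12 = C(24,12)/(12+1) = 2,704,156/13 = 208,012; C(16,4) = 1,820.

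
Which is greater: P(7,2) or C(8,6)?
P(7,2)=42, C(8,6)=28.

Answer: P(7,2)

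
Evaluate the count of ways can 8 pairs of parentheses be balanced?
Using the Catalan number formula: C_n = C(2n, n) / (n+1)
C_8 = C(16, 8) / (8+1)
     = 12870 / 9
     = 1,430
Final answer: 1,430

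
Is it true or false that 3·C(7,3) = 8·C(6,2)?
Absorption identity k·C(n,k) = n·C(n-1,k-1). LHS = 3·35 = 105; RHS = 8·15 = 120.
Final answer: False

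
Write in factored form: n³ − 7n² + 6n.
n(n − 1)(n − 6)

Reasoning: n³ − 7n² + 6n = n(n² − 7n + 6) = n(n − 1)(n − 6).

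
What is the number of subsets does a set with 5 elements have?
32

Working:
Each element can be included or excluded: 2^5 = 32.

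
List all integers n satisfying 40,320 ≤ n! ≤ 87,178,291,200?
8, 9, 10, 11, 12, 13, 14
n! is strictly increasing; 8! = 40,320 and 14! = 87,178,291,200, so valid n = 8, 9, 10, 11, 12, 13, 14.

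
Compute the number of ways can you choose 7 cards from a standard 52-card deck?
C(52,7) = 133,784,560.

Answer: 133,784,560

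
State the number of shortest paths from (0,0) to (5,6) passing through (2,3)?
To (2,3): C(5,2)=10. From there: C(6,3)=20. Total: 200.

Answer: 200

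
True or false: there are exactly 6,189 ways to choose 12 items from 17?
False

Reasoning: C(17,12) = 6,188 ≠ 6189.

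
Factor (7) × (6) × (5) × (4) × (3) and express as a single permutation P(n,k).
P(7,5) = 7!/(2)!

Solution: Product of 5 consecutive descending integers starting at 7: P(7,5) = 7!/2! = 2,520.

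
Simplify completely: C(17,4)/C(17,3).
7/2

C(n,k+1)/C(n,k) = (n−k)/(k+1). Here (17−3)/(3+1) = 14/4 = 7/2.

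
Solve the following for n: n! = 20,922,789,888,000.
16
n! is strictly increasing. 14! = 87,178,291,200, 15! = 1,307,674,368,000, 16! = 20,922,789,888,000 ✓. So n = 16.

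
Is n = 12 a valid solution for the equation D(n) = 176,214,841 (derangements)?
Yes

Solution: D(12) = (12-1)·[D(11) + D(10)] = 11·[14,684,570 + 1,334,961] = 176,214,841, which equals 176,214,841.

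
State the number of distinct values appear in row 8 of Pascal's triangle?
5

Explanation: Row 8 has entries C(8,0)..C(8,8); by symmetry C(8,k)=C(8,8-k), giving 5 distinct values.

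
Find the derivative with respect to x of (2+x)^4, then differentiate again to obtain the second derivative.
12(2+x)^2

Working:
First derivative: 4(2+x)^{3}. Second derivative: 4·3·(2+x)^{2} = 12(2+x)^{2}.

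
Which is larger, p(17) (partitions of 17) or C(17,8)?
Pentagonal recurrence p(n) = p(n−1) + p(n−2) − p(n−5) − p(n−7) + …: p(17) = p(16) + p(15) − p(12) − p(10) + p(5) + p(2) = 231 + 176 − 77 − 42 + 7 + 2 = 297; C(17,8) = 24,310.

Answer: C(17,8)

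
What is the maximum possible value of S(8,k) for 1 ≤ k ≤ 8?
Row S(8,k) for k = 1..8 (via S(n,k) = k·S(n−1,k) + S(n−1,k−1)): 1, 127, 966, 1,701, 1,050, 266, 28, 1. The row is unimodal; maximum at k = 4: 1,701.
Final answer: 1,701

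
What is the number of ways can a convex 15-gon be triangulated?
742,900

Reasoning: Using the Catalan number formula: C_n = C(2n, n) / (n+1)
C_13 = C(26, 13) / (13+1)
     = 10400600 / 14
     = 742,900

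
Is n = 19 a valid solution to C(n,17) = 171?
C(19,17) = 19·18·17·16·15·14·13·12·11·10·9·8·7·6·5·4·3/17! = 60,822,550,204,416,000/355,687,428,096,000 = 171, which equals 171.

Answer: Yes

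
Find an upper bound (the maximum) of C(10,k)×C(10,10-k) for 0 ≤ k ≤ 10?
C(10,k)·C(10,10-k) = C(10,k)², maximised at the centre k = 5: C(10,5)² = 63,504.

Answer: 63,504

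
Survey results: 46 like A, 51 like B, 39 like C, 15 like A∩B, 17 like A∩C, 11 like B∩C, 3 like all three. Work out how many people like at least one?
96

Working:
|A∪B∪C| = 46+51+39-15-17-11+3 = 96.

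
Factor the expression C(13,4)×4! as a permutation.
C(13,4)×4! = [13!/(4!(9)!)]×4! = 13!/(9)! = P(13,4) = 17,160.
Final answer: P(13,4)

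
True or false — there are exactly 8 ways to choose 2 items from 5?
False

C(5,2) = 10 ≠ 8.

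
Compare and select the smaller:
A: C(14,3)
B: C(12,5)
A

Solution: A=C(14,3)=364, B=C(12,5)=792.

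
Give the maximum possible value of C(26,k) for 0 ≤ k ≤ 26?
10,400,600

Explanation: Maximum at k = 13: C(26,13) = 10,400,600.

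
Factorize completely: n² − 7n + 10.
Seek roots whose sum is 7 and product is 10: (2, 5). So n² − 7n + 10 = (n − 2)(n − 5).

Answer: (n − 2)(n − 5)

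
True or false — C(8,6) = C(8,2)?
Symmetry C(n,k) = C(n,n-k): C(8,6) = 28 and C(8,2) = 28. Both sides agree, so the statement holds.

Answer: True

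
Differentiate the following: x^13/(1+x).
Quotient rule: [13x^{12}(1+x) - x^13]/(1+x)².

Answer: (13x^12(1+x) - x^13)/(1+x)²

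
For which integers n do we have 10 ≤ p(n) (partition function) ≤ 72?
6, 7, 8, 9, 10, 11

Reasoning: Tabulating p(n) via p(n) = p(n−1) + p(n−2) − p(n−5) − p(n−7) + …: p(5)=7; p(6)=11; p(7)=15; p(8)=22; p(9)=30; p(10)=42; p(11)=56; p(12)=77. So valid n = 6, 7, 8, 9, 10, 11.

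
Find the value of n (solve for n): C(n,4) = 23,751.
29

Working:
C(n,4) = n(n−1)(n−2)(n−3)/4! is increasing in n, and n(n−1)(n−2)(n−3) = 4!·23,751 = 570,024 ≈ (n−1.5)^4 gives n ≈ 29.0. Check: C(27,4) = 17,550, C(28,4) = 20,475, C(29,4) = 23,751 ✓. So n = 29.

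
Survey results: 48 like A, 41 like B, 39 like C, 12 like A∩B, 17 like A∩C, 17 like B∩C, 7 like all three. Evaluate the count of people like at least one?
89

Explanation: |A∪B∪C| = 48+41+39-12-17-17+7 = 89.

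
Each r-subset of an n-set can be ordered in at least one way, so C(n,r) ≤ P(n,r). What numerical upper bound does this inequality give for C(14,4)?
24,024

P(14,4) = 14·13·12·11 = 24,024, so C(14,4) ≤ 24,024. (The bound is loose by a factor of 4! = 24: C(14,4) = 24,024/24 = 1,001.)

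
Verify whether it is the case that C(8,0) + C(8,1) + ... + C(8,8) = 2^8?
True

Explanation: Binomial theorem with x = y = 1: Σ C(8,i) = (1+1)^8 = 2^8 = 256. The statement holds.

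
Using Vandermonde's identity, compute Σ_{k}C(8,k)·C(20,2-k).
378

= C(8+20,2) = C(28,2) = 378.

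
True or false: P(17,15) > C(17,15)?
P(17,15) = 177,843,714,048,000 and C(17,15) = 136; P(n,r) = r! × C(n,r) so P > C whenever r ≥ 2.

Answer: True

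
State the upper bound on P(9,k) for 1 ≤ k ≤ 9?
P(9,k) increases in k, so maximum at k = 9: 9! = 362,880.

Answer: 362,880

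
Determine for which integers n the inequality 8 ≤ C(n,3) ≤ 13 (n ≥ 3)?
5

Working:
C(4,3)=4; C(5,3)=10; C(6,3)=20. So valid n = 5.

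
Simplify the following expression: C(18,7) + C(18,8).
75,582

Solution: By Pascal's identity: C(19,8) = 75,582.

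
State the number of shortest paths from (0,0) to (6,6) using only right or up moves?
924

Choose 6 rights from 12 moves: C(12,6) = 924.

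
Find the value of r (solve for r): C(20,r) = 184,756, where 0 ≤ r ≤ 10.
C(20,r) is increasing for 0 ≤ r ≤ 10. Stepping up (C(20,r+1) = C(20,r)·(20−r)/(r+1)): C(20,1) = 20, C(20,2) = 190, C(20,3) = 1,140, C(20,4) = 4,845, C(20,5) = 15,504, C(20,6) = 38,760, C(20,7) = 77,520, C(20,8) = 125,970, C(20,9) = 167,960, C(20,10) = 184,756 ✓. So r = 10.
Final answer: 10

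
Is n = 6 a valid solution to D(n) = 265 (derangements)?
Yes

D(6) = (6-1)·[D(5) + D(4)] = 5·[44 + 9] = 265, which equals 265.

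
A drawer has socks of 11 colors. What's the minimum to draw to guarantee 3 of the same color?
23

Working:
Worst case: 2 of each = 22. One more: 23.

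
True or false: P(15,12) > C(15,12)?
P(15,12) = 217,945,728,000 and C(15,12) = 455; P(n,r) = r! × C(n,r) so P > C whenever r ≥ 2.

Answer: True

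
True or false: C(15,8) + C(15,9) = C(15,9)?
False
Pascal's identity gives C(16,9) = 11,440, whereas C(15,9) = 5,005.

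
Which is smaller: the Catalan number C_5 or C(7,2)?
C(7,2)

Working:
C_5 = C(10,5)/(5+1) = 252/6 = 42; C(7,2) = 21.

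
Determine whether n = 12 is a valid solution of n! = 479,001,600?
Yes

Reasoning: 12! = 12·11! = 12·39,916,800 = 479,001,600, which equals 479,001,600.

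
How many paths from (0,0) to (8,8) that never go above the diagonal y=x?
1,430

Solution: Counted by the Catalan number C_8: C_8 = C(16,8)/(8+1) = 12,870/9 = 1,430.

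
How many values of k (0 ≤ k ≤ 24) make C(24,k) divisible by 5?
0
Checking C(24,k) mod 5 for k = 0..24: none are divisible by 5. Count = 0.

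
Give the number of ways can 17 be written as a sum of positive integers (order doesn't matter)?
Pentagonal recurrence p(n) = p(n−1) + p(n−2) − p(n−5) − p(n−7) + …: p(17) = p(16) + p(15) − p(12) − p(10) + p(5) + p(2) = 231 + 176 − 77 − 42 + 7 + 2 = 297.

Answer: 297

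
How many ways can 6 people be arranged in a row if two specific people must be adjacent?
240
Treat pair as unit: (6-1)! arrangements × 2 internal orders = 240.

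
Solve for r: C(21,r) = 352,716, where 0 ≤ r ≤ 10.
C(21,r) is increasing for 0 ≤ r ≤ 10. Stepping up (C(21,r+1) = C(21,r)·(21−r)/(r+1)): C(21,1) = 21, C(21,2) = 210, C(21,3) = 1,330, C(21,4) = 5,985, C(21,5) = 20,349, C(21,6) = 54,264, C(21,7) = 116,280, C(21,8) = 203,490, C(21,9) = 293,930, C(21,10) = 352,716 ✓. So r = 10.

Answer: 10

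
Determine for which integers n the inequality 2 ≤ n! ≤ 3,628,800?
n! is strictly increasing; 2! = 2 and 10! = 3,628,800, so valid n = 2, 3, 4, 5, 6, 7, 8, 9, 10.
Final answer: 2, 3, 4, 5, 6, 7, 8, 9, 10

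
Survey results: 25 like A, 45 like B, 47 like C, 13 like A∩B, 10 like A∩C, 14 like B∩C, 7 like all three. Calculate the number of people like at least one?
87

Reasoning: |A∪B∪C| = 25+45+47-13-10-14+7 = 87.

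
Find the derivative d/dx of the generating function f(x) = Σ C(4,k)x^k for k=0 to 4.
Σ k·C(4,k)x^(k-1) for k=1 to 4

Explanation: Term-by-term differentiation gives Σ k·C(4,k)x^{k-1} for k=1 to 4.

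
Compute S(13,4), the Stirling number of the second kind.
2,532,530

Working:
Using the Stirling recurrence: S(n,k) = k·S(n-1,k) + S(n-1,k-1)
S(13,4) = 4·S(12,4) + S(12,3)
         = 4·611501 + 86526
         = 2446004 + 86526
         = 2,532,530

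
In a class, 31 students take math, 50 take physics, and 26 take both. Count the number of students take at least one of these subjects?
55

|A∪B| = |A|+|B|-|A∩B| = 31+50-26 = 55.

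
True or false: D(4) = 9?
Derangements of 4 elements: D(4) = (4-1)·[D(3) + D(2)] = 3·[2 + 1] = 9.

Answer: True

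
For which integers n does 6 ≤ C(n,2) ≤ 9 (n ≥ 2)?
4

Working:
C(3,2)=3; C(4,2)=6; C(5,2)=10. So valid n = 4.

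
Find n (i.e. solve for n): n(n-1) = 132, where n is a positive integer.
n² − n − 132 = 0, so n = (1 ± √(1 + 4·132))/2 = (1 ± √529)/2 = (1 ± 23)/2, i.e. n = 12 or n = -11. Taking the positive root, n = 12 (check: 12×11 = 132).
Final answer: 12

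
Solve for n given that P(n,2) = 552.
P(n,2) = n(n−1) is increasing in n; n(n−1) ≈ (n−0.5)^2 = 552 gives n ≈ 24.0. Check: P(22,2) = 462, P(23,2) = 506, P(24,2) = 552 ✓. So n = 24.

Answer: 24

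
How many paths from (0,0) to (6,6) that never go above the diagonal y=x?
132

Reasoning: Counted by the Catalan number C_6: C_6 = C(12,6)/(6+1) = 924/7 = 132.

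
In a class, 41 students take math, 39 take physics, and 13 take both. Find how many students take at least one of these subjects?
67

|A∪B| = |A|+|B|-|A∩B| = 41+39-13 = 67.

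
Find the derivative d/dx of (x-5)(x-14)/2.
(2x - 19)/2

Reasoning: d/dx[(x-5)(x-14)] = (x-14) + (x-5) = 2x - 19. Dividing by 2 gives (2x - 19)/2.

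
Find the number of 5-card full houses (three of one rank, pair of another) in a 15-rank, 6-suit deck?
63,000

Working:
Triple rank: 15. Triple suits: C(6,3)=20. Pair rank: 14. Pair suits: C(6,2)=15. Total: 63,000.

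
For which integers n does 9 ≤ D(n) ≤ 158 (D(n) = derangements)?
4, 5
Using D(n) = (n−1)[D(n−1) + D(n−2)] with D(1)=0, D(2)=1: D(3)=2; D(4)=9; D(5)=44; D(6)=265. So valid n = 4, 5.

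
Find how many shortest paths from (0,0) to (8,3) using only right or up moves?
165

Choose 8 rights from 11 moves: C(11,8) = 165.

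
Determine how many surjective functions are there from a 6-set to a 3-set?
540

Solution: Onto functions = 3! × S(6,3)
First compute S(6,3) via recurrence:
Using the Stirling recurrence: S(n,k) = k·S(n-1,k) + S(n-1,k-1)
S(6,3) = 3·S(5,3) + S(5,2)
         = 3·25 + 15
         = 75 + 15
         = 90
Then: 6 × 90 = 540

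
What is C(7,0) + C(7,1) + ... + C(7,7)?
Sum of binomial coefficients = 2^7 = 128.
Final answer: 128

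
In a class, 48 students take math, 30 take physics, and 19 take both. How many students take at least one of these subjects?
59

|A∪B| = |A|+|B|-|A∩B| = 48+30-19 = 59.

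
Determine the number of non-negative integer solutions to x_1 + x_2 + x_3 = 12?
91

Solution: C(12+3-1, 3-1) = 91.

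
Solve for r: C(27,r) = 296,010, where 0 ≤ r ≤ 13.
6

C(27,r) is increasing for 0 ≤ r ≤ 13. Stepping up (C(27,r+1) = C(27,r)·(27−r)/(r+1)): C(27,1) = 27, C(27,2) = 351, C(27,3) = 2,925, C(27,4) = 17,550, C(27,5) = 80,730, C(27,6) = 296,010 ✓. So r = 6.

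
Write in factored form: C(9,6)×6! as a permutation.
P(9,6)

Solution: C(9,6)×6! = [9!/(6!(3)!)]×6! = 9!/(3)! = P(9,6) = 60,480.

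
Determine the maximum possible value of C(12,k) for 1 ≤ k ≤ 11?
924

C(12,k) is maximised at the centre of the row: C(12,6) = 924.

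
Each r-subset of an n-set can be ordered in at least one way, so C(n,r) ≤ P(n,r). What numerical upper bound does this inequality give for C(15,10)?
10,897,286,400

Working:
P(15,10) = 15·14·13·12·11·10·9·8·7·6 = 10,897,286,400, so C(15,10) ≤ 10,897,286,400. (The bound is loose by a factor of 10! = 3,628,800: C(15,10) = 10,897,286,400/3,628,800 = 3,003.)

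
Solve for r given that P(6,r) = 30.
2

Working:
P(6,r) = 6·5·…·(6−r+1), a product of r factors. Multiplying down from 6: 6 = 6; 6·5 = 30 ✓ (2 factors). So r = 2.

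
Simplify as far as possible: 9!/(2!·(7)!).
36

Working:
This is C(9,2) = 36.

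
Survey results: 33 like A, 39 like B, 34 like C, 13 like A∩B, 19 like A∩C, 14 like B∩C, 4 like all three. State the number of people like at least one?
64
|A∪B∪C| = 33+39+34-13-19-14+4 = 64.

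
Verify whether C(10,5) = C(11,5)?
False

Explanation: LHS = C(10,5) = 252; RHS = C(11,5) = 462. 252 ≠ 462, so the statement does not hold.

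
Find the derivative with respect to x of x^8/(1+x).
Quotient rule: [8x^{7}(1+x) - x^8]/(1+x)².

Answer: (8x^7(1+x) - x^8)/(1+x)²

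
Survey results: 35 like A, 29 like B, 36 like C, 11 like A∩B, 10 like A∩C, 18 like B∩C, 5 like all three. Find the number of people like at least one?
66

Explanation: |A∪B∪C| = 35+29+36-11-10-18+5 = 66.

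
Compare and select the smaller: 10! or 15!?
10!

Solution: 10!=3,628,800, 15!=1,307,674,368,000. 15! > 10!.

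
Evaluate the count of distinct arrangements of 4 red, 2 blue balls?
15

Multinomial: 6!/(4! × 2!) = 15.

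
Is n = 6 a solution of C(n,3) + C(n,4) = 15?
No

Working:
C(6,3) + C(6,4) = 20 + 15 = 35, which does not equal 15.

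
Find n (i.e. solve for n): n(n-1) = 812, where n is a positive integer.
29

Reasoning: n² − n − 812 = 0, so n = (1 ± √(1 + 4·812))/2 = (1 ± √3,249)/2 = (1 ± 57)/2, i.e. n = 29 or n = -28. Taking the positive root, n = 29 (check: 29×28 = 812).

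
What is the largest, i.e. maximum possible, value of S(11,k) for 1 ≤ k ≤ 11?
Row S(11,k) for k = 1..11 (via S(n,k) = k·S(n−1,k) + S(n−1,k−1)): 1, 1,023, 28,501, 145,750, 246,730, 179,487, 63,987, 11,880, 1,155, 55, 1. The row is unimodal; maximum at k = 5: 246,730.
Final answer: 246,730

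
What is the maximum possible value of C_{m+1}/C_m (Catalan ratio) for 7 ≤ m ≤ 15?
62/17

C_{m+1}/C_m = 2(2m+1)/(m+2), which increases with m. Maximum at m = 15: 2·31/17 = 62/17.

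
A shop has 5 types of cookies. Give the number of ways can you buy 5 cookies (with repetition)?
Stars and bars: C(5+5-1, 5) = C(9, 5) = 126.
Final answer: 126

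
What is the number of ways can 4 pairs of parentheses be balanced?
14

Using the Catalan number formula: C_n = C(2n, n) / (n+1)
C_4 = C(8, 4) / (4+1)
     = 70 / 5
     = 14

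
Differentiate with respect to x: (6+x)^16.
16(6+x)^15

Using the power rule: d/dx (6+x)^16 = 16(6+x)^{15}.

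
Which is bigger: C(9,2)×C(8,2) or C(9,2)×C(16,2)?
C(9,2)×C(16,2)

Explanation: C(9,2)×C(8,2)=1,008, C(9,2)×C(16,2)=4,320.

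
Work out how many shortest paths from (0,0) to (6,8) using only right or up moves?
Choose 6 rights from 14 moves: C(14,6) = 3,003.
Final answer: 3,003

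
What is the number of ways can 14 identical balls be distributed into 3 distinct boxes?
C(14+3-1, 3-1) = C(16, 2) = 120.
Final answer: 120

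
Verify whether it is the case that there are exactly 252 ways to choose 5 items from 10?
C(10,5) = 252.
Final answer: True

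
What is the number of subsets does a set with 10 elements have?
Each element can be included or excluded: 2^10 = 1,024.
Final answer: 1,024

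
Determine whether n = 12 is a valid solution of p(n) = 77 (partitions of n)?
Yes

Explanation: Pentagonal recurrence p(n) = p(n−1) + p(n−2) − p(n−5) − p(n−7) + …: p(12) = p(11) + p(10) − p(7) − p(5) + p(0) = 56 + 42 − 15 − 7 + 1 = 77, which equals 77.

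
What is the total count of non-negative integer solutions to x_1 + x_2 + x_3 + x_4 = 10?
286
C(10+4-1, 4-1) = 286.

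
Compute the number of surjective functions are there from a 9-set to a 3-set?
18,150

Explanation: Onto functions = 3! × S(9,3)
First compute S(9,3) via recurrence:
Using the Stirling recurrence: S(n,k) = k·S(n-1,k) + S(n-1,k-1)
S(9,3) = 3·S(8,3) + S(8,2)
         = 3·966 + 127
         = 2898 + 127
         = 3,025
Then: 6 × 3025 = 18,150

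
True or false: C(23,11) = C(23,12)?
True

Working:
C(23,11) = C(23,23-11) by the symmetry property; both equal 1,352,078.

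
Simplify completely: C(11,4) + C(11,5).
792

Reasoning: By Pascal's identity: C(12,5) = 792.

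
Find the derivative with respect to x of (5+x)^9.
9(5+x)^8
Using the power rule: d/dx (5+x)^9 = 9(5+x)^{8}.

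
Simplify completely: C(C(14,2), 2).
C(14,2) = 91, then C(91, 2) = 4,095.

Answer: 4,095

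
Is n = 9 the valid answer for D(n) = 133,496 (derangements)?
Yes

Explanation: D(9) = (9-1)·[D(8) + D(7)] = 8·[14,833 + 1,854] = 133,496, which equals 133,496.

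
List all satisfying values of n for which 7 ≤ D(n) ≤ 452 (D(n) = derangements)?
4, 5, 6

Reasoning: Using D(n) = (n−1)[D(n−1) + D(n−2)] with D(1)=0, D(2)=1: D(3)=2; D(4)=9; D(5)=44; D(6)=265; D(7)=1,854. So valid n = 4, 5, 6.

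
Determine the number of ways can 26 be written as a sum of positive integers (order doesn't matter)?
Pentagonal recurrence p(n) = p(n−1) + p(n−2) − p(n−5) − p(n−7) + …: p(26) = p(25) + p(24) − p(21) − p(19) + p(14) + p(11) − p(4) − p(0) = 1,958 + 1,575 − 792 − 490 + 135 + 56 − 5 − 1 = 2,436.

Answer: 2,436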